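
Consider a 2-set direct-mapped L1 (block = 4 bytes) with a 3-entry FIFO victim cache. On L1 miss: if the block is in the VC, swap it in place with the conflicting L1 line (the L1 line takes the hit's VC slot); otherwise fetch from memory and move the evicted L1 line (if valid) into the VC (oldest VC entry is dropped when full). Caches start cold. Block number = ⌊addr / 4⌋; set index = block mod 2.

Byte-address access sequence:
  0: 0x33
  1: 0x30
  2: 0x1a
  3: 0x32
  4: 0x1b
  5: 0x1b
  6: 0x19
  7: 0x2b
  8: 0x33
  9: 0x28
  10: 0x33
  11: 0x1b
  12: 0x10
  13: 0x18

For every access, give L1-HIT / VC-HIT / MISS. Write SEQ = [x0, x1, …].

0: 0x33 (blk 12, set 0) → MISS  vc=[]
1: 0x30 (blk 12, set 0) → L1-HIT  vc=[]
2: 0x1a (blk 6, set 0) → MISS  vc=[12]
3: 0x32 (blk 12, set 0) → VC-HIT  vc=[6]
4: 0x1b (blk 6, set 0) → VC-HIT  vc=[12]
5: 0x1b (blk 6, set 0) → L1-HIT  vc=[12]
6: 0x19 (blk 6, set 0) → L1-HIT  vc=[12]
7: 0x2b (blk 10, set 0) → MISS  vc=[12, 6]
8: 0x33 (blk 12, set 0) → VC-HIT  vc=[10, 6]
9: 0x28 (blk 10, set 0) → VC-HIT  vc=[12, 6]
10: 0x33 (blk 12, set 0) → VC-HIT  vc=[10, 6]
11: 0x1b (blk 6, set 0) → VC-HIT  vc=[10, 12]
12: 0x10 (blk 4, set 0) → MISS  vc=[10, 12, 6]
13: 0x18 (blk 6, set 0) → VC-HIT  vc=[10, 12, 4]

SEQ = [MISS, L1-HIT, MISS, VC-HIT, VC-HIT, L1-HIT, L1-HIT, MISS, VC-HIT, VC-HIT, VC-HIT, VC-HIT, MISS, VC-HIT]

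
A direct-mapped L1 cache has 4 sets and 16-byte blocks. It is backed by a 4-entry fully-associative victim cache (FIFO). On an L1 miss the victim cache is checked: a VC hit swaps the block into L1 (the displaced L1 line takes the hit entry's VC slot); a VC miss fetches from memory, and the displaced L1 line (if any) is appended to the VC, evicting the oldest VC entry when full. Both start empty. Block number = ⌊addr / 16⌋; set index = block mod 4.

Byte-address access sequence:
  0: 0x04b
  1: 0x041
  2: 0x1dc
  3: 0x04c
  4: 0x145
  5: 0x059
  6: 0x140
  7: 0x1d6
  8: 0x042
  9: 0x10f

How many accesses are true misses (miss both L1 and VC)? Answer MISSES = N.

MISSES = 5

  [0] addr=0x4b blk=4 s=0: MISS | VC []
  [1] addr=0x41 blk=4 s=0: L1-HIT | VC []
  [2] addr=0x1dc blk=29 s=1: MISS | VC []
  [3] addr=0x4c blk=4 s=0: L1-HIT | VC []
  [4] addr=0x145 blk=20 s=0: MISS | VC [4]
  [5] addr=0x59 blk=5 s=1: MISS | VC [4, 29]
  [6] addr=0x140 blk=20 s=0: L1-HIT | VC [4, 29]
  [7] addr=0x1d6 blk=29 s=1: VC-HIT | VC [4, 5]
  [8] addr=0x42 blk=4 s=0: VC-HIT | VC [20, 5]
  [9] addr=0x10f blk=16 s=0: MISS | VC [20, 5, 4]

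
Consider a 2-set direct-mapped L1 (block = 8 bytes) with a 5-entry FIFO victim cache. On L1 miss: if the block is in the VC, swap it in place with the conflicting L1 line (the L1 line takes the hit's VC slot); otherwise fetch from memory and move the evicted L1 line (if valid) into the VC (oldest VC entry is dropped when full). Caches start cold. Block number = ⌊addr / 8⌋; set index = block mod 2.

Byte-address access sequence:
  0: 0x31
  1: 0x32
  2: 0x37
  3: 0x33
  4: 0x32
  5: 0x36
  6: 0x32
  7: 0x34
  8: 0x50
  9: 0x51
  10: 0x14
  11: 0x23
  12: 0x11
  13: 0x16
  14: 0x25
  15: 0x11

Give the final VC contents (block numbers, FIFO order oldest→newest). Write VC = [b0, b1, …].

VC = [6, 10, 4]

  [0] addr=0x31 blk=6 s=0: MISS | VC []
  [1] addr=0x32 blk=6 s=0: L1-HIT | VC []
  [2] addr=0x37 blk=6 s=0: L1-HIT | VC []
  [3] addr=0x33 blk=6 s=0: L1-HIT | VC []
  [4] addr=0x32 blk=6 s=0: L1-HIT | VC []
  [5] addr=0x36 blk=6 s=0: L1-HIT | VC []
  [6] addr=0x32 blk=6 s=0: L1-HIT | VC []
  [7] addr=0x34 blk=6 s=0: L1-HIT | VC []
  [8] addr=0x50 blk=10 s=0: MISS | VC [6]
  [9] addr=0x51 blk=10 s=0: L1-HIT | VC [6]
  [10] addr=0x14 blk=2 s=0: MISS | VC [6, 10]
  [11] addr=0x23 blk=4 s=0: MISS | VC [6, 10, 2]
  [12] addr=0x11 blk=2 s=0: VC-HIT | VC [6, 10, 4]
  [13] addr=0x16 blk=2 s=0: L1-HIT | VC [6, 10, 4]
  [14] addr=0x25 blk=4 s=0: VC-HIT | VC [6, 10, 2]
  [15] addr=0x11 blk=2 s=0: VC-HIT | VC [6, 10, 4]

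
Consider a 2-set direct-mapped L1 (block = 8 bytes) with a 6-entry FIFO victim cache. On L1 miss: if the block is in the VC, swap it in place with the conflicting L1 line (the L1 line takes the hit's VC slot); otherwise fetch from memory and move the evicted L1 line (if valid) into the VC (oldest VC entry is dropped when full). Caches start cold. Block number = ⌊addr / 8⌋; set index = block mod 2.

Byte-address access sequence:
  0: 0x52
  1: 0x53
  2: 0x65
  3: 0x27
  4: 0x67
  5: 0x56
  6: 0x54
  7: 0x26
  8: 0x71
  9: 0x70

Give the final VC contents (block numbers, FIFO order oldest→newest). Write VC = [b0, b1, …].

VC = [12, 10, 4]

0: 0x52 (blk 10, set 0) → MISS  vc=[]
1: 0x53 (blk 10, set 0) → L1-HIT  vc=[]
2: 0x65 (blk 12, set 0) → MISS  vc=[10]
3: 0x27 (blk 4, set 0) → MISS  vc=[10, 12]
4: 0x67 (blk 12, set 0) → VC-HIT  vc=[10, 4]
5: 0x56 (blk 10, set 0) → VC-HIT  vc=[12, 4]
6: 0x54 (blk 10, set 0) → L1-HIT  vc=[12, 4]
7: 0x26 (blk 4, set 0) → VC-HIT  vc=[12, 10]
8: 0x71 (blk 14, set 0) → MISS  vc=[12, 10, 4]
9: 0x70 (blk 14, set 0) → L1-HIT  vc=[12, 10, 4]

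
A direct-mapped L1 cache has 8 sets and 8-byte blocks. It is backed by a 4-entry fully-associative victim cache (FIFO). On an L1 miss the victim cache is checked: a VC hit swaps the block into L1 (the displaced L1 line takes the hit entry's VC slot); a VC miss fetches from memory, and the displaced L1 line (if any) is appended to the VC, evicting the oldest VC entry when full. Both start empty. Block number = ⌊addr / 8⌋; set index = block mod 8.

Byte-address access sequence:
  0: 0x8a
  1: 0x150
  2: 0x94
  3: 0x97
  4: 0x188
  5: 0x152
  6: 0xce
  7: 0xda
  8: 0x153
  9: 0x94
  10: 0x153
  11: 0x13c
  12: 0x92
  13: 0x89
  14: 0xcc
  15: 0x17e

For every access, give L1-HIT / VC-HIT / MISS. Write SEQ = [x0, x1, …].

SEQ = [MISS, MISS, MISS, L1-HIT, MISS, VC-HIT, MISS, MISS, L1-HIT, VC-HIT, VC-HIT, MISS, VC-HIT, VC-HIT, VC-HIT, MISS]

#0 0x8a→b17/s1 MISS; vc=[]
#1 0x150→b42/s2 MISS; vc=[]
#2 0x94→b18/s2 MISS; vc=[42]
#3 0x97→b18/s2 L1-HIT; vc=[42]
#4 0x188→b49/s1 MISS; vc=[42,17]
#5 0x152→b42/s2 VC-HIT; vc=[18,17]
#6 0xce→b25/s1 MISS; vc=[18,17,49]
#7 0xda→b27/s3 MISS; vc=[18,17,49]
#8 0x153→b42/s2 L1-HIT; vc=[18,17,49]
#9 0x94→b18/s2 VC-HIT; vc=[42,17,49]
#10 0x153→b42/s2 VC-HIT; vc=[18,17,49]
#11 0x13c→b39/s7 MISS; vc=[18,17,49]
#12 0x92→b18/s2 VC-HIT; vc=[42,17,49]
#13 0x89→b17/s1 VC-HIT; vc=[42,25,49]
#14 0xcc→b25/s1 VC-HIT; vc=[42,17,49]
#15 0x17e→b47/s7 MISS; vc=[42,17,49,39]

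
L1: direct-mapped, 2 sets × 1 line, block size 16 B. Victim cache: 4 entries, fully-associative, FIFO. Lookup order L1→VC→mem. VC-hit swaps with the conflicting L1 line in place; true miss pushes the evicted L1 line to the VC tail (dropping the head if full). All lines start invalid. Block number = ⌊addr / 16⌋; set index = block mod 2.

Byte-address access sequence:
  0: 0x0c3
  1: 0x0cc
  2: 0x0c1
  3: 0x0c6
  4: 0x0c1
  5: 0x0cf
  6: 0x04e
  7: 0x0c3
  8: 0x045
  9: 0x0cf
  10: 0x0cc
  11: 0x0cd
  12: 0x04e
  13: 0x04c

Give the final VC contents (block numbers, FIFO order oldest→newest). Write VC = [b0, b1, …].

#0 0xc3→b12/s0 MISS; vc=[]
#1 0xcc→b12/s0 L1-HIT; vc=[]
#2 0xc1→b12/s0 L1-HIT; vc=[]
#3 0xc6→b12/s0 L1-HIT; vc=[]
#4 0xc1→b12/s0 L1-HIT; vc=[]
#5 0xcf→b12/s0 L1-HIT; vc=[]
#6 0x4e→b4/s0 MISS; vc=[12]
#7 0xc3→b12/s0 VC-HIT; vc=[4]
#8 0x45→b4/s0 VC-HIT; vc=[12]
#9 0xcf→b12/s0 VC-HIT; vc=[4]
#10 0xcc→b12/s0 L1-HIT; vc=[4]
#11 0xcd→b12/s0 L1-HIT; vc=[4]
#12 0x4e→b4/s0 VC-HIT; vc=[12]
#13 0x4c→b4/s0 L1-HIT; vc=[12]

VC = [12]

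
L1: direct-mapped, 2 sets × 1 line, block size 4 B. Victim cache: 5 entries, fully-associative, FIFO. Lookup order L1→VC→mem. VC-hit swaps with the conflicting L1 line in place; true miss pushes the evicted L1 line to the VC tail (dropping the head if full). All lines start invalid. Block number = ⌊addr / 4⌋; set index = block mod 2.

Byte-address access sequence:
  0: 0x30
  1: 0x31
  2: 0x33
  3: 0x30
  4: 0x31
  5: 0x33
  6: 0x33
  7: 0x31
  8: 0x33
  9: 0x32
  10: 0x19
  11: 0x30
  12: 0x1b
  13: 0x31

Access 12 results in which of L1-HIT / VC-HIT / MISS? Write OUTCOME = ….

OUTCOME = VC-HIT

  [0] addr=0x30 blk=12 s=0: MISS | VC []
  [1] addr=0x31 blk=12 s=0: L1-HIT | VC []
  [2] addr=0x33 blk=12 s=0: L1-HIT | VC []
  [3] addr=0x30 blk=12 s=0: L1-HIT | VC []
  [4] addr=0x31 blk=12 s=0: L1-HIT | VC []
  [5] addr=0x33 blk=12 s=0: L1-HIT | VC []
  [6] addr=0x33 blk=12 s=0: L1-HIT | VC []
  [7] addr=0x31 blk=12 s=0: L1-HIT | VC []
  [8] addr=0x33 blk=12 s=0: L1-HIT | VC []
  [9] addr=0x32 blk=12 s=0: L1-HIT | VC []
  [10] addr=0x19 blk=6 s=0: MISS | VC [12]
  [11] addr=0x30 blk=12 s=0: VC-HIT | VC [6]
  [12] addr=0x1b blk=6 s=0: VC-HIT | VC [12]
  [13] addr=0x31 blk=12 s=0: VC-HIT | VC [6]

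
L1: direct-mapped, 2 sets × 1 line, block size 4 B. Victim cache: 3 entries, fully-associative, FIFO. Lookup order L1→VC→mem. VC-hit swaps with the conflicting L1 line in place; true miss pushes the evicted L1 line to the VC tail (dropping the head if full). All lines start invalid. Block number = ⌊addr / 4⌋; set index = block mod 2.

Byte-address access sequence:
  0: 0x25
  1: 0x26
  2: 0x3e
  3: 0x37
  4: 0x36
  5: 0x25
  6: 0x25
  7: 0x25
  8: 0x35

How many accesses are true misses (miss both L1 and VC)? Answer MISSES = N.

0: 0x25 (blk 9, set 1) → MISS  vc=[]
1: 0x26 (blk 9, set 1) → L1-HIT  vc=[]
2: 0x3e (blk 15, set 1) → MISS  vc=[9]
3: 0x37 (blk 13, set 1) → MISS  vc=[9, 15]
4: 0x36 (blk 13, set 1) → L1-HIT  vc=[9, 15]
5: 0x25 (blk 9, set 1) → VC-HIT  vc=[13, 15]
6: 0x25 (blk 9, set 1) → L1-HIT  vc=[13, 15]
7: 0x25 (blk 9, set 1) → L1-HIT  vc=[13, 15]
8: 0x35 (blk 13, set 1) → VC-HIT  vc=[9, 15]

MISSES = 3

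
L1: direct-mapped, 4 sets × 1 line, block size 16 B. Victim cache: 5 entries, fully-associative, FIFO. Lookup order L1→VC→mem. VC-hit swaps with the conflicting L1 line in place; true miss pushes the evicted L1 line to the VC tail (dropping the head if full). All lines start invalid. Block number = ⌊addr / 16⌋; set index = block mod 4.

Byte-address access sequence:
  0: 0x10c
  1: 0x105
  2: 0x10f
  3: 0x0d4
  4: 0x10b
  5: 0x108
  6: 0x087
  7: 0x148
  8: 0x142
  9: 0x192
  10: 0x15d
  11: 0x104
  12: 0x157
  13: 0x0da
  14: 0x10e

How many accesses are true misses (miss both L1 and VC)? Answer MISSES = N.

  [0] addr=0x10c blk=16 s=0: MISS | VC []
  [1] addr=0x105 blk=16 s=0: L1-HIT | VC []
  [2] addr=0x10f blk=16 s=0: L1-HIT | VC []
  [3] addr=0xd4 blk=13 s=1: MISS | VC []
  [4] addr=0x10b blk=16 s=0: L1-HIT | VC []
  [5] addr=0x108 blk=16 s=0: L1-HIT | VC []
  [6] addr=0x87 blk=8 s=0: MISS | VC [16]
  [7] addr=0x148 blk=20 s=0: MISS | VC [16, 8]
  [8] addr=0x142 blk=20 s=0: L1-HIT | VC [16, 8]
  [9] addr=0x192 blk=25 s=1: MISS | VC [16, 8, 13]
  [10] addr=0x15d blk=21 s=1: MISS | VC [16, 8, 13, 25]
  [11] addr=0x104 blk=16 s=0: VC-HIT | VC [20, 8, 13, 25]
  [12] addr=0x157 blk=21 s=1: L1-HIT | VC [20, 8, 13, 25]
  [13] addr=0xda blk=13 s=1: VC-HIT | VC [20, 8, 21, 25]
  [14] addr=0x10e blk=16 s=0: L1-HIT | VC [20, 8, 21, 25]

MISSES = 6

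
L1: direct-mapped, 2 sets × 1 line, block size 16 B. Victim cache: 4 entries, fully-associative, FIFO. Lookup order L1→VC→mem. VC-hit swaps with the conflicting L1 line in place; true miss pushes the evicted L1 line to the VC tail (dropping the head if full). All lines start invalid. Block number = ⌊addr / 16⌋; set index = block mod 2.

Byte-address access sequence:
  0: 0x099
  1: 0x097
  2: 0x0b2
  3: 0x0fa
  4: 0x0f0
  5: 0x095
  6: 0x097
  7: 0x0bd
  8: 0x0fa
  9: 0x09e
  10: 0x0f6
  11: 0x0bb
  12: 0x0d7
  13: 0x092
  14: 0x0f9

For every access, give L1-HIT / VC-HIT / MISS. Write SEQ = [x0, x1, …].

#0 0x99→b9/s1 MISS; vc=[]
#1 0x97→b9/s1 L1-HIT; vc=[]
#2 0xb2→b11/s1 MISS; vc=[9]
#3 0xfa→b15/s1 MISS; vc=[9,11]
#4 0xf0→b15/s1 L1-HIT; vc=[9,11]
#5 0x95→b9/s1 VC-HIT; vc=[15,11]
#6 0x97→b9/s1 L1-HIT; vc=[15,11]
#7 0xbd→b11/s1 VC-HIT; vc=[15,9]
#8 0xfa→b15/s1 VC-HIT; vc=[11,9]
#9 0x9e→b9/s1 VC-HIT; vc=[11,15]
#10 0xf6→b15/s1 VC-HIT; vc=[11,9]
#11 0xbb→b11/s1 VC-HIT; vc=[15,9]
#12 0xd7→b13/s1 MISS; vc=[15,9,11]
#13 0x92→b9/s1 VC-HIT; vc=[15,13,11]
#14 0xf9→b15/s1 VC-HIT; vc=[9,13,11]

SEQ = [MISS, L1-HIT, MISS, MISS, L1-HIT, VC-HIT, L1-HIT, VC-HIT, VC-HIT, VC-HIT, VC-HIT, VC-HIT, MISS, VC-HIT, VC-HIT]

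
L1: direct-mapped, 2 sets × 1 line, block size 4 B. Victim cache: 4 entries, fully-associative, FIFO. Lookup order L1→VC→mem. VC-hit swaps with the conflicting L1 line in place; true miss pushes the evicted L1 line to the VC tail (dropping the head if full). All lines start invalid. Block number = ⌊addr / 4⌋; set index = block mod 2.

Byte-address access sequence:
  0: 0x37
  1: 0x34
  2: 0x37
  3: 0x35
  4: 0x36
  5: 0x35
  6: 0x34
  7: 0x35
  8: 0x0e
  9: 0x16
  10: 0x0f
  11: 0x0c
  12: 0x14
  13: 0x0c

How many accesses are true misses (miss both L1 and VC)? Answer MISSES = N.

0: 0x37 (blk 13, set 1) → MISS  vc=[]
1: 0x34 (blk 13, set 1) → L1-HIT  vc=[]
2: 0x37 (blk 13, set 1) → L1-HIT  vc=[]
3: 0x35 (blk 13, set 1) → L1-HIT  vc=[]
4: 0x36 (blk 13, set 1) → L1-HIT  vc=[]
5: 0x35 (blk 13, set 1) → L1-HIT  vc=[]
6: 0x34 (blk 13, set 1) → L1-HIT  vc=[]
7: 0x35 (blk 13, set 1) → L1-HIT  vc=[]
8: 0xe (blk 3, set 1) → MISS  vc=[13]
9: 0x16 (blk 5, set 1) → MISS  vc=[13, 3]
10: 0xf (blk 3, set 1) → VC-HIT  vc=[13, 5]
11: 0xc (blk 3, set 1) → L1-HIT  vc=[13, 5]
12: 0x14 (blk 5, set 1) → VC-HIT  vc=[13, 3]
13: 0xc (blk 3, set 1) → VC-HIT  vc=[13, 5]

MISSES = 3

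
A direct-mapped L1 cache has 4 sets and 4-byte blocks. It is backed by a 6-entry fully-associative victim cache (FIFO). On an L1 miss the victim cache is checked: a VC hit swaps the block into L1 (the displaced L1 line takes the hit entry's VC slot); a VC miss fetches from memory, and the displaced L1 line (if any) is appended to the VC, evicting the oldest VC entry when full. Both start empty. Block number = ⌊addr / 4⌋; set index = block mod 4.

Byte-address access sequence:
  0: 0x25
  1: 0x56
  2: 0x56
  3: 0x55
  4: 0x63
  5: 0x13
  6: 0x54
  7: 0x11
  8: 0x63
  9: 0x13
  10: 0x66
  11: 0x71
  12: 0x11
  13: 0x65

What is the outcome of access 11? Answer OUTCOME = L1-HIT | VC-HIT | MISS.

OUTCOME = MISS

  [0] addr=0x25 blk=9 s=1: MISS | VC []
  [1] addr=0x56 blk=21 s=1: MISS | VC [9]
  [2] addr=0x56 blk=21 s=1: L1-HIT | VC [9]
  [3] addr=0x55 blk=21 s=1: L1-HIT | VC [9]
  [4] addr=0x63 blk=24 s=0: MISS | VC [9]
  [5] addr=0x13 blk=4 s=0: MISS | VC [9, 24]
  [6] addr=0x54 blk=21 s=1: L1-HIT | VC [9, 24]
  [7] addr=0x11 blk=4 s=0: L1-HIT | VC [9, 24]
  [8] addr=0x63 blk=24 s=0: VC-HIT | VC [9, 4]
  [9] addr=0x13 blk=4 s=0: VC-HIT | VC [9, 24]
  [10] addr=0x66 blk=25 s=1: MISS | VC [9, 24, 21]
  [11] addr=0x71 blk=28 s=0: MISS | VC [9, 24, 21, 4]
  [12] addr=0x11 blk=4 s=0: VC-HIT | VC [9, 24, 21, 28]
  [13] addr=0x65 blk=25 s=1: L1-HIT | VC [9, 24, 21, 28]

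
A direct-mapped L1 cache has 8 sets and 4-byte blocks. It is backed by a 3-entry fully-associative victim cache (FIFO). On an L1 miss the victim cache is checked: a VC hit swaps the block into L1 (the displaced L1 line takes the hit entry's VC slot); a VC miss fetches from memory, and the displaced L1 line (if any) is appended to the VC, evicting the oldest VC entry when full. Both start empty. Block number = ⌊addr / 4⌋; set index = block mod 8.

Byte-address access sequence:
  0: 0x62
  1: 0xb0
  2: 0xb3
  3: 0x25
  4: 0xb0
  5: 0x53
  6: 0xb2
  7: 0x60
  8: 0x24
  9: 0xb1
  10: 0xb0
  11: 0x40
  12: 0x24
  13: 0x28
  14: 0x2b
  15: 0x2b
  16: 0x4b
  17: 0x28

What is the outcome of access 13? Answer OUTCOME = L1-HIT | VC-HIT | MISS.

OUTCOME = MISS

0: 0x62 (blk 24, set 0) → MISS  vc=[]
1: 0xb0 (blk 44, set 4) → MISS  vc=[]
2: 0xb3 (blk 44, set 4) → L1-HIT  vc=[]
3: 0x25 (blk 9, set 1) → MISS  vc=[]
4: 0xb0 (blk 44, set 4) → L1-HIT  vc=[]
5: 0x53 (blk 20, set 4) → MISS  vc=[44]
6: 0xb2 (blk 44, set 4) → VC-HIT  vc=[20]
7: 0x60 (blk 24, set 0) → L1-HIT  vc=[20]
8: 0x24 (blk 9, set 1) → L1-HIT  vc=[20]
9: 0xb1 (blk 44, set 4) → L1-HIT  vc=[20]
10: 0xb0 (blk 44, set 4) → L1-HIT  vc=[20]
11: 0x40 (blk 16, set 0) → MISS  vc=[20, 24]
12: 0x24 (blk 9, set 1) → L1-HIT  vc=[20, 24]
13: 0x28 (blk 10, set 2) → MISS  vc=[20, 24]
14: 0x2b (blk 10, set 2) → L1-HIT  vc=[20, 24]
15: 0x2b (blk 10, set 2) → L1-HIT  vc=[20, 24]
16: 0x4b (blk 18, set 2) → MISS  vc=[20, 24, 10]
17: 0x28 (blk 10, set 2) → VC-HIT  vc=[20, 24, 18]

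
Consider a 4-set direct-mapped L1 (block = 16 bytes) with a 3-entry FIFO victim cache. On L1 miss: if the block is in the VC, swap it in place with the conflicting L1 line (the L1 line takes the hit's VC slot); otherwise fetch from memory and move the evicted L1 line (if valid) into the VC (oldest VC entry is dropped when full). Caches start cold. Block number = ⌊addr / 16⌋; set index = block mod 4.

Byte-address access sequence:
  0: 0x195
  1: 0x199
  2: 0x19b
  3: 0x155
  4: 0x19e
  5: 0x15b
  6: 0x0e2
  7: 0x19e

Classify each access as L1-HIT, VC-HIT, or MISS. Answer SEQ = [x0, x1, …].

SEQ = [MISS, L1-HIT, L1-HIT, MISS, VC-HIT, VC-HIT, MISS, VC-HIT]

  [0] addr=0x195 blk=25 s=1: MISS | VC []
  [1] addr=0x199 blk=25 s=1: L1-HIT | VC []
  [2] addr=0x19b blk=25 s=1: L1-HIT | VC []
  [3] addr=0x155 blk=21 s=1: MISS | VC [25]
  [4] addr=0x19e blk=25 s=1: VC-HIT | VC [21]
  [5] addr=0x15b blk=21 s=1: VC-HIT | VC [25]
  [6] addr=0xe2 blk=14 s=2: MISS | VC [25]
  [7] addr=0x19e blk=25 s=1: VC-HIT | VC [21]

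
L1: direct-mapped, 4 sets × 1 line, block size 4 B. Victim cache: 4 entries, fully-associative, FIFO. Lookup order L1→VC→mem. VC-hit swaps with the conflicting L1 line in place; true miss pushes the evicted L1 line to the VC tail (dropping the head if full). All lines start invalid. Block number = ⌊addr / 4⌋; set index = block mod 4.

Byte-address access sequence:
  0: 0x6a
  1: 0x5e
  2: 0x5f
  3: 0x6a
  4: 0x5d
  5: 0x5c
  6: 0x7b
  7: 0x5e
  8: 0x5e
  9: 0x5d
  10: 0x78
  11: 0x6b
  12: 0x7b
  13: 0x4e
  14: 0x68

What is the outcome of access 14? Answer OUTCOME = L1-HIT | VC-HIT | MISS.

  [0] addr=0x6a blk=26 s=2: MISS | VC []
  [1] addr=0x5e blk=23 s=3: MISS | VC []
  [2] addr=0x5f blk=23 s=3: L1-HIT | VC []
  [3] addr=0x6a blk=26 s=2: L1-HIT | VC []
  [4] addr=0x5d blk=23 s=3: L1-HIT | VC []
  [5] addr=0x5c blk=23 s=3: L1-HIT | VC []
  [6] addr=0x7b blk=30 s=2: MISS | VC [26]
  [7] addr=0x5e blk=23 s=3: L1-HIT | VC [26]
  [8] addr=0x5e blk=23 s=3: L1-HIT | VC [26]
  [9] addr=0x5d blk=23 s=3: L1-HIT | VC [26]
  [10] addr=0x78 blk=30 s=2: L1-HIT | VC [26]
  [11] addr=0x6b blk=26 s=2: VC-HIT | VC [30]
  [12] addr=0x7b blk=30 s=2: VC-HIT | VC [26]
  [13] addr=0x4e blk=19 s=3: MISS | VC [26, 23]
  [14] addr=0x68 blk=26 s=2: VC-HIT | VC [30, 23]

OUTCOME = VC-HIT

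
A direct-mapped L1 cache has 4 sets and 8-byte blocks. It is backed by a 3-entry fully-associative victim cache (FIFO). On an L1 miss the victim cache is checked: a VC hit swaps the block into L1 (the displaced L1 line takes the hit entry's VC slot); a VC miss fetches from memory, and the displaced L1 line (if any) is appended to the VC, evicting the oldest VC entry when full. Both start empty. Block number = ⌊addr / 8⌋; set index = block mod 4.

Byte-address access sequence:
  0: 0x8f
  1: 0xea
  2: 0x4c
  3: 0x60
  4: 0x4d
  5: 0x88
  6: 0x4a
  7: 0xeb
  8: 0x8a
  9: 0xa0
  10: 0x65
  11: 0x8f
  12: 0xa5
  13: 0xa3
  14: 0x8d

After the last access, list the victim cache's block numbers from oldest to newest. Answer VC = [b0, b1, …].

0: 0x8f (blk 17, set 1) → MISS  vc=[]
1: 0xea (blk 29, set 1) → MISS  vc=[17]
2: 0x4c (blk 9, set 1) → MISS  vc=[17, 29]
3: 0x60 (blk 12, set 0) → MISS  vc=[17, 29]
4: 0x4d (blk 9, set 1) → L1-HIT  vc=[17, 29]
5: 0x88 (blk 17, set 1) → VC-HIT  vc=[9, 29]
6: 0x4a (blk 9, set 1) → VC-HIT  vc=[17, 29]
7: 0xeb (blk 29, set 1) → VC-HIT  vc=[17, 9]
8: 0x8a (blk 17, set 1) → VC-HIT  vc=[29, 9]
9: 0xa0 (blk 20, set 0) → MISS  vc=[29, 9, 12]
10: 0x65 (blk 12, set 0) → VC-HIT  vc=[29, 9, 20]
11: 0x8f (blk 17, set 1) → L1-HIT  vc=[29, 9, 20]
12: 0xa5 (blk 20, set 0) → VC-HIT  vc=[29, 9, 12]
13: 0xa3 (blk 20, set 0) → L1-HIT  vc=[29, 9, 12]
14: 0x8d (blk 17, set 1) → L1-HIT  vc=[29, 9, 12]

VC = [29, 9, 12]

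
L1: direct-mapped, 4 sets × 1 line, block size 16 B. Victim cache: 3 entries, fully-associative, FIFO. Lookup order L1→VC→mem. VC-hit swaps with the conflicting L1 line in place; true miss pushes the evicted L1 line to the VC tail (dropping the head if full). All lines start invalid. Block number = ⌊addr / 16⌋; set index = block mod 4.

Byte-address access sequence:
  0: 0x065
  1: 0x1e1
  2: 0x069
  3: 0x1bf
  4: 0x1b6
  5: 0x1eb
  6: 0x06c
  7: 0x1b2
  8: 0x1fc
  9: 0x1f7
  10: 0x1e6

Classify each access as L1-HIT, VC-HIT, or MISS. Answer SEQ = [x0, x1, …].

SEQ = [MISS, MISS, VC-HIT, MISS, L1-HIT, VC-HIT, VC-HIT, L1-HIT, MISS, L1-HIT, VC-HIT]

  [0] addr=0x65 blk=6 s=2: MISS | VC []
  [1] addr=0x1e1 blk=30 s=2: MISS | VC [6]
  [2] addr=0x69 blk=6 s=2: VC-HIT | VC [30]
  [3] addr=0x1bf blk=27 s=3: MISS | VC [30]
  [4] addr=0x1b6 blk=27 s=3: L1-HIT | VC [30]
  [5] addr=0x1eb blk=30 s=2: VC-HIT | VC [6]
  [6] addr=0x6c blk=6 s=2: VC-HIT | VC [30]
  [7] addr=0x1b2 blk=27 s=3: L1-HIT | VC [30]
  [8] addr=0x1fc blk=31 s=3: MISS | VC [30, 27]
  [9] addr=0x1f7 blk=31 s=3: L1-HIT | VC [30, 27]
  [10] addr=0x1e6 blk=30 s=2: VC-HIT | VC [6, 27]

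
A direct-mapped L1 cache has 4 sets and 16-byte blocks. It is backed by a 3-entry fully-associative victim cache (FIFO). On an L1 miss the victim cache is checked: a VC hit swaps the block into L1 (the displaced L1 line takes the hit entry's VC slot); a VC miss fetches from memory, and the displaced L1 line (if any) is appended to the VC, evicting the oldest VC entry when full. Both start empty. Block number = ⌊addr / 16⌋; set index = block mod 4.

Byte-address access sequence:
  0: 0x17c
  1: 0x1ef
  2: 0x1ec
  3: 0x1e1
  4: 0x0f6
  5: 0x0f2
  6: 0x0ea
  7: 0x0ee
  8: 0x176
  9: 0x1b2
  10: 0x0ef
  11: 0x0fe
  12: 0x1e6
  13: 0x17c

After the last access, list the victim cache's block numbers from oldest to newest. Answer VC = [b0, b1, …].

VC = [27, 14, 15]

#0 0x17c→b23/s3 MISS; vc=[]
#1 0x1ef→b30/s2 MISS; vc=[]
#2 0x1ec→b30/s2 L1-HIT; vc=[]
#3 0x1e1→b30/s2 L1-HIT; vc=[]
#4 0xf6→b15/s3 MISS; vc=[23]
#5 0xf2→b15/s3 L1-HIT; vc=[23]
#6 0xea→b14/s2 MISS; vc=[23,30]
#7 0xee→b14/s2 L1-HIT; vc=[23,30]
#8 0x176→b23/s3 VC-HIT; vc=[15,30]
#9 0x1b2→b27/s3 MISS; vc=[15,30,23]
#10 0xef→b14/s2 L1-HIT; vc=[15,30,23]
#11 0xfe→b15/s3 VC-HIT; vc=[27,30,23]
#12 0x1e6→b30/s2 VC-HIT; vc=[27,14,23]
#13 0x17c→b23/s3 VC-HIT; vc=[27,14,15]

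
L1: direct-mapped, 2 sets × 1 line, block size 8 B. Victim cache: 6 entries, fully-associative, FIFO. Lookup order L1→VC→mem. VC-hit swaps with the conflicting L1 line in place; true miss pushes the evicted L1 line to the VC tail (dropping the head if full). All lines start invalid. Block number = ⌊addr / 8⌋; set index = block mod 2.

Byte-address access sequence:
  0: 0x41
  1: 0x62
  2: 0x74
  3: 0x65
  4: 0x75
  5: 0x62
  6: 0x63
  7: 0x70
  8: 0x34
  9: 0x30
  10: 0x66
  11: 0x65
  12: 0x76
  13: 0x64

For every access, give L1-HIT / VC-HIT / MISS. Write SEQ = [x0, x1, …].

#0 0x41→b8/s0 MISS; vc=[]
#1 0x62→b12/s0 MISS; vc=[8]
#2 0x74→b14/s0 MISS; vc=[8,12]
#3 0x65→b12/s0 VC-HIT; vc=[8,14]
#4 0x75→b14/s0 VC-HIT; vc=[8,12]
#5 0x62→b12/s0 VC-HIT; vc=[8,14]
#6 0x63→b12/s0 L1-HIT; vc=[8,14]
#7 0x70→b14/s0 VC-HIT; vc=[8,12]
#8 0x34→b6/s0 MISS; vc=[8,12,14]
#9 0x30→b6/s0 L1-HIT; vc=[8,12,14]
#10 0x66→b12/s0 VC-HIT; vc=[8,6,14]
#11 0x65→b12/s0 L1-HIT; vc=[8,6,14]
#12 0x76→b14/s0 VC-HIT; vc=[8,6,12]
#13 0x64→b12/s0 VC-HIT; vc=[8,6,14]

SEQ = [MISS, MISS, MISS, VC-HIT, VC-HIT, VC-HIT, L1-HIT, VC-HIT, MISS, L1-HIT, VC-HIT, L1-HIT, VC-HIT, VC-HIT]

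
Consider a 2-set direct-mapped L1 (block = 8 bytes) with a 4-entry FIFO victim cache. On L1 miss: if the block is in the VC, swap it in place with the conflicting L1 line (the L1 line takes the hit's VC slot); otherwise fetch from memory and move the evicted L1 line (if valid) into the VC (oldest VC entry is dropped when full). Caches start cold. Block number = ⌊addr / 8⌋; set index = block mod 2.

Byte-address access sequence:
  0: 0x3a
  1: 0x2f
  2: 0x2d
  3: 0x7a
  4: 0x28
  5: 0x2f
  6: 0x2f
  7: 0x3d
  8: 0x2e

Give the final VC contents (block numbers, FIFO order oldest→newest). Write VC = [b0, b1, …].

VC = [7, 15]

#0 0x3a→b7/s1 MISS; vc=[]
#1 0x2f→b5/s1 MISS; vc=[7]
#2 0x2d→b5/s1 L1-HIT; vc=[7]
#3 0x7a→b15/s1 MISS; vc=[7,5]
#4 0x28→b5/s1 VC-HIT; vc=[7,15]
#5 0x2f→b5/s1 L1-HIT; vc=[7,15]
#6 0x2f→b5/s1 L1-HIT; vc=[7,15]
#7 0x3d→b7/s1 VC-HIT; vc=[5,15]
#8 0x2e→b5/s1 VC-HIT; vc=[7,15]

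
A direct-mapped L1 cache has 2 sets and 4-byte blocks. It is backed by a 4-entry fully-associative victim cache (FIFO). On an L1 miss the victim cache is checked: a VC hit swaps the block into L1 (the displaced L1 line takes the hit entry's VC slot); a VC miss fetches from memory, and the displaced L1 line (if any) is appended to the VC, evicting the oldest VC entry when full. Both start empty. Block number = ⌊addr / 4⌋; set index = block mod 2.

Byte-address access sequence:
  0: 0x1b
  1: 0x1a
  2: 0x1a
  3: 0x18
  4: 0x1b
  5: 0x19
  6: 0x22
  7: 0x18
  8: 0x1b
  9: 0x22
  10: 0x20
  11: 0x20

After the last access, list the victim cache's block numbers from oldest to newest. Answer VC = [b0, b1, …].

#0 0x1b→b6/s0 MISS; vc=[]
#1 0x1a→b6/s0 L1-HIT; vc=[]
#2 0x1a→b6/s0 L1-HIT; vc=[]
#3 0x18→b6/s0 L1-HIT; vc=[]
#4 0x1b→b6/s0 L1-HIT; vc=[]
#5 0x19→b6/s0 L1-HIT; vc=[]
#6 0x22→b8/s0 MISS; vc=[6]
#7 0x18→b6/s0 VC-HIT; vc=[8]
#8 0x1b→b6/s0 L1-HIT; vc=[8]
#9 0x22→b8/s0 VC-HIT; vc=[6]
#10 0x20→b8/s0 L1-HIT; vc=[6]
#11 0x20→b8/s0 L1-HIT; vc=[6]

VC = [6]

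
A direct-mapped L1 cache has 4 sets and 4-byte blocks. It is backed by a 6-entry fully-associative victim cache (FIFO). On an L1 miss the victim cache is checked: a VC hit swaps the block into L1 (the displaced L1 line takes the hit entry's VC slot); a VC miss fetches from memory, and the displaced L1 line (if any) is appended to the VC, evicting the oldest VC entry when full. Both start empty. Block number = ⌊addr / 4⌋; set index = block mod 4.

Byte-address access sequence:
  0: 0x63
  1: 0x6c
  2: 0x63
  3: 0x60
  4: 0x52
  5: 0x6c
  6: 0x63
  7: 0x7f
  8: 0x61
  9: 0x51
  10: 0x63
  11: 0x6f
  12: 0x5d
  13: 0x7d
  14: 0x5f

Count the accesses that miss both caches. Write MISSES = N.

MISSES = 5

0: 0x63 (blk 24, set 0) → MISS  vc=[]
1: 0x6c (blk 27, set 3) → MISS  vc=[]
2: 0x63 (blk 24, set 0) → L1-HIT  vc=[]
3: 0x60 (blk 24, set 0) → L1-HIT  vc=[]
4: 0x52 (blk 20, set 0) → MISS  vc=[24]
5: 0x6c (blk 27, set 3) → L1-HIT  vc=[24]
6: 0x63 (blk 24, set 0) → VC-HIT  vc=[20]
7: 0x7f (blk 31, set 3) → MISS  vc=[20, 27]
8: 0x61 (blk 24, set 0) → L1-HIT  vc=[20, 27]
9: 0x51 (blk 20, set 0) → VC-HIT  vc=[24, 27]
10: 0x63 (blk 24, set 0) → VC-HIT  vc=[20, 27]
11: 0x6f (blk 27, set 3) → VC-HIT  vc=[20, 31]
12: 0x5d (blk 23, set 3) → MISS  vc=[20, 31, 27]
13: 0x7d (blk 31, set 3) → VC-HIT  vc=[20, 23, 27]
14: 0x5f (blk 23, set 3) → VC-HIT  vc=[20, 31, 27]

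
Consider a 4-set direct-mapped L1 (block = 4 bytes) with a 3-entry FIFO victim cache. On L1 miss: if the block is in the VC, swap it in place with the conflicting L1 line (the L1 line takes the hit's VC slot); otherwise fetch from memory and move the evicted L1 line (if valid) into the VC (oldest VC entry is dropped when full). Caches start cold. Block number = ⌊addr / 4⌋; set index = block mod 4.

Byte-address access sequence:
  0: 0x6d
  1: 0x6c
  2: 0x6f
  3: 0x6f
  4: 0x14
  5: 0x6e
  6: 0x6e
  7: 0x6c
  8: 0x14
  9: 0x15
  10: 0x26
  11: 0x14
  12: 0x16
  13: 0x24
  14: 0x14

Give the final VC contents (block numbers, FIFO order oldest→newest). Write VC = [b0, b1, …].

VC = [9]

0: 0x6d (blk 27, set 3) → MISS  vc=[]
1: 0x6c (blk 27, set 3) → L1-HIT  vc=[]
2: 0x6f (blk 27, set 3) → L1-HIT  vc=[]
3: 0x6f (blk 27, set 3) → L1-HIT  vc=[]
4: 0x14 (blk 5, set 1) → MISS  vc=[]
5: 0x6e (blk 27, set 3) → L1-HIT  vc=[]
6: 0x6e (blk 27, set 3) → L1-HIT  vc=[]
7: 0x6c (blk 27, set 3) → L1-HIT  vc=[]
8: 0x14 (blk 5, set 1) → L1-HIT  vc=[]
9: 0x15 (blk 5, set 1) → L1-HIT  vc=[]
10: 0x26 (blk 9, set 1) → MISS  vc=[5]
11: 0x14 (blk 5, set 1) → VC-HIT  vc=[9]
12: 0x16 (blk 5, set 1) → L1-HIT  vc=[9]
13: 0x24 (blk 9, set 1) → VC-HIT  vc=[5]
14: 0x14 (blk 5, set 1) → VC-HIT  vc=[9]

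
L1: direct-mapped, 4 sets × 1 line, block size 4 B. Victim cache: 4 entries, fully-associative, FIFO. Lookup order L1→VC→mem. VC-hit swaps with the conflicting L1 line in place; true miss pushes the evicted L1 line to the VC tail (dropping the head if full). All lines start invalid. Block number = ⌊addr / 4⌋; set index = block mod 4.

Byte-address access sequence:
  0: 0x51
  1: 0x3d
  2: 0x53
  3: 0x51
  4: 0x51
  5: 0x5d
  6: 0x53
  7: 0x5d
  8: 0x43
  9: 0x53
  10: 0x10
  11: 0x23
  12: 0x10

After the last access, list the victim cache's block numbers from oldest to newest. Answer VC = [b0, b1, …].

VC = [15, 16, 20, 8]

  [0] addr=0x51 blk=20 s=0: MISS | VC []
  [1] addr=0x3d blk=15 s=3: MISS | VC []
  [2] addr=0x53 blk=20 s=0: L1-HIT | VC []
  [3] addr=0x51 blk=20 s=0: L1-HIT | VC []
  [4] addr=0x51 blk=20 s=0: L1-HIT | VC []
  [5] addr=0x5d blk=23 s=3: MISS | VC [15]
  [6] addr=0x53 blk=20 s=0: L1-HIT | VC [15]
  [7] addr=0x5d blk=23 s=3: L1-HIT | VC [15]
  [8] addr=0x43 blk=16 s=0: MISS | VC [15, 20]
  [9] addr=0x53 blk=20 s=0: VC-HIT | VC [15, 16]
  [10] addr=0x10 blk=4 s=0: MISS | VC [15, 16, 20]
  [11] addr=0x23 blk=8 s=0: MISS | VC [15, 16, 20, 4]
  [12] addr=0x10 blk=4 s=0: VC-HIT | VC [15, 16, 20, 8]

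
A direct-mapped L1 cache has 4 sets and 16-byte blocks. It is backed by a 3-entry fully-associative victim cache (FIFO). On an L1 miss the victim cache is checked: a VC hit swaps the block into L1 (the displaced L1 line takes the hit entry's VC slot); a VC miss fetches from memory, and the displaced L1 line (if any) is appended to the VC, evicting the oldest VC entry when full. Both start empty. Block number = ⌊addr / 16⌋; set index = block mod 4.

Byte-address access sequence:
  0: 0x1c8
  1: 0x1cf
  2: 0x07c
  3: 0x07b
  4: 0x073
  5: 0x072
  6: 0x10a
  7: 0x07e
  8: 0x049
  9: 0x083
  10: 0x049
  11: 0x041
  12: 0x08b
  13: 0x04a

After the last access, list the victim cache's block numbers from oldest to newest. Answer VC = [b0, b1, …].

VC = [28, 16, 8]

0: 0x1c8 (blk 28, set 0) → MISS  vc=[]
1: 0x1cf (blk 28, set 0) → L1-HIT  vc=[]
2: 0x7c (blk 7, set 3) → MISS  vc=[]
3: 0x7b (blk 7, set 3) → L1-HIT  vc=[]
4: 0x73 (blk 7, set 3) → L1-HIT  vc=[]
5: 0x72 (blk 7, set 3) → L1-HIT  vc=[]
6: 0x10a (blk 16, set 0) → MISS  vc=[28]
7: 0x7e (blk 7, set 3) → L1-HIT  vc=[28]
8: 0x49 (blk 4, set 0) → MISS  vc=[28, 16]
9: 0x83 (blk 8, set 0) → MISS  vc=[28, 16, 4]
10: 0x49 (blk 4, set 0) → VC-HIT  vc=[28, 16, 8]
11: 0x41 (blk 4, set 0) → L1-HIT  vc=[28, 16, 8]
12: 0x8b (blk 8, set 0) → VC-HIT  vc=[28, 16, 4]
13: 0x4a (blk 4, set 0) → VC-HIT  vc=[28, 16, 8]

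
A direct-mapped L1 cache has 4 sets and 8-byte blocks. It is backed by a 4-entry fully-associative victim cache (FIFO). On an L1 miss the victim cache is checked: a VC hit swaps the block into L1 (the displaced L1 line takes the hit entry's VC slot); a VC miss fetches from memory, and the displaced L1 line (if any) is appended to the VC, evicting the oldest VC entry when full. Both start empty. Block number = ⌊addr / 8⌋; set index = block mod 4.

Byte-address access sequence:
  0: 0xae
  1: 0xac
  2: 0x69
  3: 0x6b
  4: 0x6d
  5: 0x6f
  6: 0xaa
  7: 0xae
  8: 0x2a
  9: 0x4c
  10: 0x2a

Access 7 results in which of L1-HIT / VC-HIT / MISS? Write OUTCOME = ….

OUTCOME = L1-HIT

0: 0xae (blk 21, set 1) → MISS  vc=[]
1: 0xac (blk 21, set 1) → L1-HIT  vc=[]
2: 0x69 (blk 13, set 1) → MISS  vc=[21]
3: 0x6b (blk 13, set 1) → L1-HIT  vc=[21]
4: 0x6d (blk 13, set 1) → L1-HIT  vc=[21]
5: 0x6f (blk 13, set 1) → L1-HIT  vc=[21]
6: 0xaa (blk 21, set 1) → VC-HIT  vc=[13]
7: 0xae (blk 21, set 1) → L1-HIT  vc=[13]
8: 0x2a (blk 5, set 1) → MISS  vc=[13, 21]
9: 0x4c (blk 9, set 1) → MISS  vc=[13, 21, 5]
10: 0x2a (blk 5, set 1) → VC-HIT  vc=[13, 21, 9]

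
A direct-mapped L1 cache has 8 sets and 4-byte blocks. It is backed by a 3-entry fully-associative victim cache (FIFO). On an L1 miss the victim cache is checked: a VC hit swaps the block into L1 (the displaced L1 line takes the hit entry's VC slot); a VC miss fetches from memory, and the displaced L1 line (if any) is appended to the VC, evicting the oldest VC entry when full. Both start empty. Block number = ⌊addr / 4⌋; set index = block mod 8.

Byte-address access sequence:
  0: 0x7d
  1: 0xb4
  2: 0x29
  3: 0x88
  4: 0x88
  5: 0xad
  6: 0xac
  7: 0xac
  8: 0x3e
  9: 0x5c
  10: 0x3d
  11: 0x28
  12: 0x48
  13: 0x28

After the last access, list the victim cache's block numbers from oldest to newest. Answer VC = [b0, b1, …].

VC = [31, 23, 18]

0: 0x7d (blk 31, set 7) → MISS  vc=[]
1: 0xb4 (blk 45, set 5) → MISS  vc=[]
2: 0x29 (blk 10, set 2) → MISS  vc=[]
3: 0x88 (blk 34, set 2) → MISS  vc=[10]
4: 0x88 (blk 34, set 2) → L1-HIT  vc=[10]
5: 0xad (blk 43, set 3) → MISS  vc=[10]
6: 0xac (blk 43, set 3) → L1-HIT  vc=[10]
7: 0xac (blk 43, set 3) → L1-HIT  vc=[10]
8: 0x3e (blk 15, set 7) → MISS  vc=[10, 31]
9: 0x5c (blk 23, set 7) → MISS  vc=[10, 31, 15]
10: 0x3d (blk 15, set 7) → VC-HIT  vc=[10, 31, 23]
11: 0x28 (blk 10, set 2) → VC-HIT  vc=[34, 31, 23]
12: 0x48 (blk 18, set 2) → MISS  vc=[31, 23, 10]
13: 0x28 (blk 10, set 2) → VC-HIT  vc=[31, 23, 18]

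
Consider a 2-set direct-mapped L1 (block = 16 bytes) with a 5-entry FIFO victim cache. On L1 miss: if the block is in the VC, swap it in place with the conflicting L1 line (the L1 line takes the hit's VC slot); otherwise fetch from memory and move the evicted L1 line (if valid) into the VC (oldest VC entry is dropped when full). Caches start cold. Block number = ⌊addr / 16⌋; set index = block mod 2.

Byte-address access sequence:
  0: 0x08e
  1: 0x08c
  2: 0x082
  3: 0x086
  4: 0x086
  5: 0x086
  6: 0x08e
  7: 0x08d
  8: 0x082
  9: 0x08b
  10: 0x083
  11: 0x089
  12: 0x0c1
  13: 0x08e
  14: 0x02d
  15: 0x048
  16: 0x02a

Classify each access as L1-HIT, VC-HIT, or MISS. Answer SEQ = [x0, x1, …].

SEQ = [MISS, L1-HIT, L1-HIT, L1-HIT, L1-HIT, L1-HIT, L1-HIT, L1-HIT, L1-HIT, L1-HIT, L1-HIT, L1-HIT, MISS, VC-HIT, MISS, MISS, VC-HIT]

0: 0x8e (blk 8, set 0) → MISS  vc=[]
1: 0x8c (blk 8, set 0) → L1-HIT  vc=[]
2: 0x82 (blk 8, set 0) → L1-HIT  vc=[]
3: 0x86 (blk 8, set 0) → L1-HIT  vc=[]
4: 0x86 (blk 8, set 0) → L1-HIT  vc=[]
5: 0x86 (blk 8, set 0) → L1-HIT  vc=[]
6: 0x8e (blk 8, set 0) → L1-HIT  vc=[]
7: 0x8d (blk 8, set 0) → L1-HIT  vc=[]
8: 0x82 (blk 8, set 0) → L1-HIT  vc=[]
9: 0x8b (blk 8, set 0) → L1-HIT  vc=[]
10: 0x83 (blk 8, set 0) → L1-HIT  vc=[]
11: 0x89 (blk 8, set 0) → L1-HIT  vc=[]
12: 0xc1 (blk 12, set 0) → MISS  vc=[8]
13: 0x8e (blk 8, set 0) → VC-HIT  vc=[12]
14: 0x2d (blk 2, set 0) → MISS  vc=[12, 8]
15: 0x48 (blk 4, set 0) → MISS  vc=[12, 8, 2]
16: 0x2a (blk 2, set 0) → VC-HIT  vc=[12, 8, 4]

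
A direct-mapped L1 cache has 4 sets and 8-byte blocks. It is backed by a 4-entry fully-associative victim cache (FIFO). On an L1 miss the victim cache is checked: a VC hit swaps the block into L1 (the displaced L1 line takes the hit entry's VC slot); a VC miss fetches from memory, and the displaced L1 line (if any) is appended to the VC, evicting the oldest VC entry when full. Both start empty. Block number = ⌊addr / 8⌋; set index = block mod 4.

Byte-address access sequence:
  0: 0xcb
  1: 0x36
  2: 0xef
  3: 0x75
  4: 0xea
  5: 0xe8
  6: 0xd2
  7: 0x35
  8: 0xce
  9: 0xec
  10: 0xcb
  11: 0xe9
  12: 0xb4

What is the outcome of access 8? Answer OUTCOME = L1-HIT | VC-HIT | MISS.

OUTCOME = VC-HIT

0: 0xcb (blk 25, set 1) → MISS  vc=[]
1: 0x36 (blk 6, set 2) → MISS  vc=[]
2: 0xef (blk 29, set 1) → MISS  vc=[25]
3: 0x75 (blk 14, set 2) → MISS  vc=[25, 6]
4: 0xea (blk 29, set 1) → L1-HIT  vc=[25, 6]
5: 0xe8 (blk 29, set 1) → L1-HIT  vc=[25, 6]
6: 0xd2 (blk 26, set 2) → MISS  vc=[25, 6, 14]
7: 0x35 (blk 6, set 2) → VC-HIT  vc=[25, 26, 14]
8: 0xce (blk 25, set 1) → VC-HIT  vc=[29, 26, 14]
9: 0xec (blk 29, set 1) → VC-HIT  vc=[25, 26, 14]
10: 0xcb (blk 25, set 1) → VC-HIT  vc=[29, 26, 14]
11: 0xe9 (blk 29, set 1) → VC-HIT  vc=[25, 26, 14]
12: 0xb4 (blk 22, set 2) → MISS  vc=[25, 26, 14, 6]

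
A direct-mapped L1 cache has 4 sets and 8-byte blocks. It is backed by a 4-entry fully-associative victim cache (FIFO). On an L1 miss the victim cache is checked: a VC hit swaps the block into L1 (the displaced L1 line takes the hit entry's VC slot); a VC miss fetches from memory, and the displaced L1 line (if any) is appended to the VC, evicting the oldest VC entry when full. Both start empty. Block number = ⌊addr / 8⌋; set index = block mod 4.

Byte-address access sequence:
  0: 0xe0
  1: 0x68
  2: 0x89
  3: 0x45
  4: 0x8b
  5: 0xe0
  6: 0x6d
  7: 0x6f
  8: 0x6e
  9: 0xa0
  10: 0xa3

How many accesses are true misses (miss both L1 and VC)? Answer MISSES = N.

#0 0xe0→b28/s0 MISS; vc=[]
#1 0x68→b13/s1 MISS; vc=[]
#2 0x89→b17/s1 MISS; vc=[13]
#3 0x45→b8/s0 MISS; vc=[13,28]
#4 0x8b→b17/s1 L1-HIT; vc=[13,28]
#5 0xe0→b28/s0 VC-HIT; vc=[13,8]
#6 0x6d→b13/s1 VC-HIT; vc=[17,8]
#7 0x6f→b13/s1 L1-HIT; vc=[17,8]
#8 0x6e→b13/s1 L1-HIT; vc=[17,8]
#9 0xa0→b20/s0 MISS; vc=[17,8,28]
#10 0xa3→b20/s0 L1-HIT; vc=[17,8,28]

MISSES = 5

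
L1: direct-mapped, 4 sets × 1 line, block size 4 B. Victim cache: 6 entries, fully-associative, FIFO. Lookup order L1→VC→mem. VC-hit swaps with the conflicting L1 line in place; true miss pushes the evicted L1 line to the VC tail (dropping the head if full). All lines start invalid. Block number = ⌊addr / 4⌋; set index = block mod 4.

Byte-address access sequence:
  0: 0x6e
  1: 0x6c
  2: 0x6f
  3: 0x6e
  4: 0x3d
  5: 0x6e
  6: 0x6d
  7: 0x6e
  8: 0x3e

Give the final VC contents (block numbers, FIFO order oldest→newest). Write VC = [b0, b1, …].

  [0] addr=0x6e blk=27 s=3: MISS | VC []
  [1] addr=0x6c blk=27 s=3: L1-HIT | VC []
  [2] addr=0x6f blk=27 s=3: L1-HIT | VC []
  [3] addr=0x6e blk=27 s=3: L1-HIT | VC []
  [4] addr=0x3d blk=15 s=3: MISS | VC [27]
  [5] addr=0x6e blk=27 s=3: VC-HIT | VC [15]
  [6] addr=0x6d blk=27 s=3: L1-HIT | VC [15]
  [7] addr=0x6e blk=27 s=3: L1-HIT | VC [15]
  [8] addr=0x3e blk=15 s=3: VC-HIT | VC [27]

VC = [27]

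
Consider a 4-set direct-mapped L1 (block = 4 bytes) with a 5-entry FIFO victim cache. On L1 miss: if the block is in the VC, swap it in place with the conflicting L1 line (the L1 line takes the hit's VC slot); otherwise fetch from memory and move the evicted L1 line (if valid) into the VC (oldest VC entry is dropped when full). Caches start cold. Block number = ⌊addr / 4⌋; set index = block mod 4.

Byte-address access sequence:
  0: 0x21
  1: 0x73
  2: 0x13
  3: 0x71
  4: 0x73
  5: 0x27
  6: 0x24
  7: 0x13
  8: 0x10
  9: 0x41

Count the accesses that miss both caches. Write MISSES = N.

#0 0x21→b8/s0 MISS; vc=[]
#1 0x73→b28/s0 MISS; vc=[8]
#2 0x13→b4/s0 MISS; vc=[8,28]
#3 0x71→b28/s0 VC-HIT; vc=[8,4]
#4 0x73→b28/s0 L1-HIT; vc=[8,4]
#5 0x27→b9/s1 MISS; vc=[8,4]
#6 0x24→b9/s1 L1-HIT; vc=[8,4]
#7 0x13→b4/s0 VC-HIT; vc=[8,28]
#8 0x10→b4/s0 L1-HIT; vc=[8,28]
#9 0x41→b16/s0 MISS; vc=[8,28,4]

MISSES = 5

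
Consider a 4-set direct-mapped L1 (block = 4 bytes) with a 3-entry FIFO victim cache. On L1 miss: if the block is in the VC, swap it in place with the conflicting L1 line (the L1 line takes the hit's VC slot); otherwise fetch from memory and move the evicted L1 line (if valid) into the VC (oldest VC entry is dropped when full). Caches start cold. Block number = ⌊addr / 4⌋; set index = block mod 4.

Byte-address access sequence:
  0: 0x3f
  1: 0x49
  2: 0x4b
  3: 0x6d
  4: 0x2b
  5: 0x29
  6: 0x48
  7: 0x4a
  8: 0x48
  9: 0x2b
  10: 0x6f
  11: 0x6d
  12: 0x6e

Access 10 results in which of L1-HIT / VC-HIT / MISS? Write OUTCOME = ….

  [0] addr=0x3f blk=15 s=3: MISS | VC []
  [1] addr=0x49 blk=18 s=2: MISS | VC []
  [2] addr=0x4b blk=18 s=2: L1-HIT | VC []
  [3] addr=0x6d blk=27 s=3: MISS | VC [15]
  [4] addr=0x2b blk=10 s=2: MISS | VC [15, 18]
  [5] addr=0x29 blk=10 s=2: L1-HIT | VC [15, 18]
  [6] addr=0x48 blk=18 s=2: VC-HIT | VC [15, 10]
  [7] addr=0x4a blk=18 s=2: L1-HIT | VC [15, 10]
  [8] addr=0x48 blk=18 s=2: L1-HIT | VC [15, 10]
  [9] addr=0x2b blk=10 s=2: VC-HIT | VC [15, 18]
  [10] addr=0x6f blk=27 s=3: L1-HIT | VC [15, 18]
  [11] addr=0x6d blk=27 s=3: L1-HIT | VC [15, 18]
  [12] addr=0x6e blk=27 s=3: L1-HIT | VC [15, 18]

OUTCOME = L1-HIT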